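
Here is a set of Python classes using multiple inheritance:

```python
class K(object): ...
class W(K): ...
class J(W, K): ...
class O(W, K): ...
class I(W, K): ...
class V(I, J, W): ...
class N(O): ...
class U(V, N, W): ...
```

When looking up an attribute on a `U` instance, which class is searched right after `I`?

J

L[U] = U + merge(L[V], L[N], L[W], [V N W])
  take V:  [V I J W K object] + [N O W K object] + [W K object] + [V N W]
  take I:  [I J W K object] + [N O W K object] + [W K object] + [N W]
  take J:  [J W K object] + [N O W K object] + [W K object] + [N W]
  take N:  [W K object] + [N O W K object] + [W K object] + [N W]
  take O:  [W K object] + [O W K object] + [W K object] + [W]
  take W:  [W K object] + [W K object] + [W K object] + [W]
  take K:  [K object] + [K object] + [K object]
  take object:  [object] + [object] + [object]
MRO: U V I J N O W K object
I is at position 2; next is J.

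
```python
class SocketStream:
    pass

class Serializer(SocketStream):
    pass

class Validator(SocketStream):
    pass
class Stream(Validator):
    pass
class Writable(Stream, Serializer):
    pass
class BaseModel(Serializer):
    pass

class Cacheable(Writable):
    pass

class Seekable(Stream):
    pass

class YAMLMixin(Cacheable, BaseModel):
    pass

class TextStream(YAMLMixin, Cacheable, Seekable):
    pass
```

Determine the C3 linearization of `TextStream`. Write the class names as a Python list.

L[TextStream] = TextStream + merge(L[YAMLMixin], L[Cacheable], L[Seekable], [YAMLMixin Cacheable Seekable])
  take YAMLMixin:  [YAMLMixin Cacheable Writable Stream Validator BaseModel Serializer SocketStream object] + [Cacheable Writable Stream Validator Serializer SocketStream object] + [Seekable Stream Validator SocketStream object] + [YAMLMixin Cacheable Seekable]
  take Cacheable:  [Cacheable Writable Stream Validator BaseModel Serializer SocketStream object] + [Cacheable Writable Stream Validator Serializer SocketStream object] + [Seekable Stream Validator SocketStream object] + [Cacheable Seekable]
  take Writable:  [Writable Stream Validator BaseModel Serializer SocketStream object] + [Writable Stream Validator Serializer SocketStream object] + [Seekable Stream Validator SocketStream object] + [Seekable]
  take Seekable:  [Stream Validator BaseModel Serializer SocketStream object] + [Stream Validator Serializer SocketStream object] + [Seekable Stream Validator SocketStream object] + [Seekable]
  take Stream:  [Stream Validator BaseModel Serializer SocketStream object] + [Stream Validator Serializer SocketStream object] + [Stream Validator SocketStream object]
  take Validator:  [Validator BaseModel Serializer SocketStream object] + [Validator Serializer SocketStream object] + [Validator SocketStream object]
  take BaseModel:  [BaseModel Serializer SocketStream object] + [Serializer SocketStream object] + [SocketStream object]
  take Serializer:  [Serializer SocketStream object] + [Serializer SocketStream object] + [SocketStream object]
  take SocketStream:  [SocketStream object] + [SocketStream object] + [SocketStream object]
  take object:  [object] + [object] + [object]

[TextStream, YAMLMixin, Cacheable, Writable, Seekable, Stream, Validator, BaseModel, Serializer, SocketStream, object]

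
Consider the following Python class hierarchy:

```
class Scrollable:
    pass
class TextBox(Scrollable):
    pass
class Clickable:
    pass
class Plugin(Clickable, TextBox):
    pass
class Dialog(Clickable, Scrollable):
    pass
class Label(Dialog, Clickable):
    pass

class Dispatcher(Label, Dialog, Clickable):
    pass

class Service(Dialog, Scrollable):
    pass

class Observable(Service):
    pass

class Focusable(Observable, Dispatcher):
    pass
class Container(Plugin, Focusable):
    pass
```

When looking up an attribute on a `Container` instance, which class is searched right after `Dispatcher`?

L[Container] = Container + merge(L[Plugin], L[Focusable], [Plugin Focusable])
  take Plugin:  [Plugin Clickable TextBox Scrollable object] + [Focusable Observable Service Dispatcher Label Dialog Clickable Scrollable object] + [Plugin Focusable]
  take Focusable:  [Clickable TextBox Scrollable object] + [Focusable Observable Service Dispatcher Label Dialog Clickable Scrollable object] + [Focusable]
  take Observable:  [Clickable TextBox Scrollable object] + [Observable Service Dispatcher Label Dialog Clickable Scrollable object]
  take Service:  [Clickable TextBox Scrollable object] + [Service Dispatcher Label Dialog Clickable Scrollable object]
  take Dispatcher:  [Clickable TextBox Scrollable object] + [Dispatcher Label Dialog Clickable Scrollable object]
  take Label:  [Clickable TextBox Scrollable object] + [Label Dialog Clickable Scrollable object]
  take Dialog:  [Clickable TextBox Scrollable object] + [Dialog Clickable Scrollable object]
  take Clickable:  [Clickable TextBox Scrollable object] + [Clickable Scrollable object]
  take TextBox:  [TextBox Scrollable object] + [Scrollable object]
  take Scrollable:  [Scrollable object] + [Scrollable object]
  take object:  [object] + [object]
MRO: Container Plugin Focusable Observable Service Dispatcher Label Dialog Clickable TextBox Scrollable object
Dispatcher is at position 5; next is Label.

Label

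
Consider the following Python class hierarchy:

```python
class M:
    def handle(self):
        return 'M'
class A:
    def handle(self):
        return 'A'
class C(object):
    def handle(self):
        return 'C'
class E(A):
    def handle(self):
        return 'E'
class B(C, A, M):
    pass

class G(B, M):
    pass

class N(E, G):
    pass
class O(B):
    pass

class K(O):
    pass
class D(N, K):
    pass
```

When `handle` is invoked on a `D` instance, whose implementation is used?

L[D] = D + merge(L[N], L[K], [N K])
  take N:  [N E G B C A M object] + [K O B C A M object] + [N K]
  take E:  [E G B C A M object] + [K O B C A M object] + [K]
  take G:  [G B C A M object] + [K O B C A M object] + [K]
  take K:  [B C A M object] + [K O B C A M object] + [K]
  take O:  [B C A M object] + [O B C A M object]
  take B:  [B C A M object] + [B C A M object]
  take C:  [C A M object] + [C A M object]
  take A:  [A M object] + [A M object]
  take M:  [M object] + [M object]
  take object:  [object] + [object]
MRO: D N E G K O B C A M object
handle is defined in: A, C, E, M. First along the MRO is E.

E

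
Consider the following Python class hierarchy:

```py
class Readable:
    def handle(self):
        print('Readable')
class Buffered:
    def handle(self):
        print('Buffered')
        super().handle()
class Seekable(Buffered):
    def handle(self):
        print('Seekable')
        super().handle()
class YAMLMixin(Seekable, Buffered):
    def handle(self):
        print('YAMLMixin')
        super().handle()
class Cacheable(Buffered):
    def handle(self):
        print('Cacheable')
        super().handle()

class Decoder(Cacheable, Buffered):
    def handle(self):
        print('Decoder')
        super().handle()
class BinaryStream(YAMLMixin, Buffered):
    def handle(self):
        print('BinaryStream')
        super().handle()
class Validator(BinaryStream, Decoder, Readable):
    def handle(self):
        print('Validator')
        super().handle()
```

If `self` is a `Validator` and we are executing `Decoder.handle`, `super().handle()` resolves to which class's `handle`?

L[Validator] = Validator + merge(L[BinaryStream], L[Decoder], L[Readable], [BinaryStream Decoder Readable])
  take BinaryStream:  [BinaryStream YAMLMixin Seekable Buffered object] + [Decoder Cacheable Buffered object] + [Readable object] + [BinaryStream Decoder Readable]
  take YAMLMixin:  [YAMLMixin Seekable Buffered object] + [Decoder Cacheable Buffered object] + [Readable object] + [Decoder Readable]
  take Seekable:  [Seekable Buffered object] + [Decoder Cacheable Buffered object] + [Readable object] + [Decoder Readable]
  take Decoder:  [Buffered object] + [Decoder Cacheable Buffered object] + [Readable object] + [Decoder Readable]
  take Cacheable:  [Buffered object] + [Cacheable Buffered object] + [Readable object] + [Readable]
  take Buffered:  [Buffered object] + [Buffered object] + [Readable object] + [Readable]
  take Readable:  [object] + [object] + [Readable object] + [Readable]
  take object:  [object] + [object] + [object]
MRO: Validator BinaryStream YAMLMixin Seekable Decoder Cacheable Buffered Readable object
super() in Decoder.handle on a Validator instance goes to the class after Decoder in Validator's MRO: Cacheable.

Cacheable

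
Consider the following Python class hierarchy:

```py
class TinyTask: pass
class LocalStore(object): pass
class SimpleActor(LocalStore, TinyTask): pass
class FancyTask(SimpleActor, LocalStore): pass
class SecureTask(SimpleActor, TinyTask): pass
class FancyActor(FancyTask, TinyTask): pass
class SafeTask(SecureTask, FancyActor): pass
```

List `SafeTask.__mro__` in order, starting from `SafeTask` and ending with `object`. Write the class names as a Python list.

[SafeTask, SecureTask, FancyActor, FancyTask, SimpleActor, LocalStore, TinyTask, object]

L[SafeTask] = SafeTask + merge(L[SecureTask], L[FancyActor], [SecureTask FancyActor])
  take SecureTask:  [SecureTask SimpleActor LocalStore TinyTask object] + [FancyActor FancyTask SimpleActor LocalStore TinyTask object] + [SecureTask FancyActor]
  take FancyActor:  [SimpleActor LocalStore TinyTask object] + [FancyActor FancyTask SimpleActor LocalStore TinyTask object] + [FancyActor]
  take FancyTask:  [SimpleActor LocalStore TinyTask object] + [FancyTask SimpleActor LocalStore TinyTask object]
  take SimpleActor:  [SimpleActor LocalStore TinyTask object] + [SimpleActor LocalStore TinyTask object]
  take LocalStore:  [LocalStore TinyTask object] + [LocalStore TinyTask object]
  take TinyTask:  [TinyTask object] + [TinyTask object]
  take object:  [object] + [object]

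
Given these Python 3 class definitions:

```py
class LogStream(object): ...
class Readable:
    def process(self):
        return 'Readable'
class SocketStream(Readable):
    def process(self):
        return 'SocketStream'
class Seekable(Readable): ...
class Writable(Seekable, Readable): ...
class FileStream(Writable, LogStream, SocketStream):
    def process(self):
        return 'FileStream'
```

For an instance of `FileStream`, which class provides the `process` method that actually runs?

FileStream

L[FileStream] = FileStream + merge(L[Writable], L[LogStream], L[SocketStream], [Writable LogStream SocketStream])
  take Writable:  [Writable Seekable Readable object] + [LogStream object] + [SocketStream Readable object] + [Writable LogStream SocketStream]
  take Seekable:  [Seekable Readable object] + [LogStream object] + [SocketStream Readable object] + [LogStream SocketStream]
  take LogStream:  [Readable object] + [LogStream object] + [SocketStream Readable object] + [LogStream SocketStream]
  take SocketStream:  [Readable object] + [object] + [SocketStream Readable object] + [SocketStream]
  take Readable:  [Readable object] + [object] + [Readable object]
  take object:  [object] + [object] + [object]
MRO: FileStream Writable Seekable LogStream SocketStream Readable object
process is defined in: FileStream, Readable, SocketStream. First along the MRO is FileStream.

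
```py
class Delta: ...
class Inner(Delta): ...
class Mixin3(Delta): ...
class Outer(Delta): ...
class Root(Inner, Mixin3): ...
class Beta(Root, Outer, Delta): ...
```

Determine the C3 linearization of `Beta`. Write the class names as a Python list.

[Beta, Root, Inner, Mixin3, Outer, Delta, object]

L[Beta] = Beta + merge(L[Root], L[Outer], L[Delta], [Root Outer Delta])
  take Root:  [Root Inner Mixin3 Delta object] + [Outer Delta object] + [Delta object] + [Root Outer Delta]
  take Inner:  [Inner Mixin3 Delta object] + [Outer Delta object] + [Delta object] + [Outer Delta]
  take Mixin3:  [Mixin3 Delta object] + [Outer Delta object] + [Delta object] + [Outer Delta]
  take Outer:  [Delta object] + [Outer Delta object] + [Delta object] + [Outer Delta]
  take Delta:  [Delta object] + [Delta object] + [Delta object] + [Delta]
  take object:  [object] + [object] + [object]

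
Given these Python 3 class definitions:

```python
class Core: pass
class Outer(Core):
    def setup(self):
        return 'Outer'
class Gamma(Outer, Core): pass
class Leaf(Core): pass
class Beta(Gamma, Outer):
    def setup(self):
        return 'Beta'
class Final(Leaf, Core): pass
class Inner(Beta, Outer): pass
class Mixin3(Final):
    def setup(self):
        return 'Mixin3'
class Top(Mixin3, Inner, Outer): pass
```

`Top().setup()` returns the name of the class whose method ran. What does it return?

L[Top] = Top + merge(L[Mixin3], L[Inner], L[Outer], [Mixin3 Inner Outer])
  take Mixin3:  [Mixin3 Final Leaf Core object] + [Inner Beta Gamma Outer Core object] + [Outer Core object] + [Mixin3 Inner Outer]
  take Final:  [Final Leaf Core object] + [Inner Beta Gamma Outer Core object] + [Outer Core object] + [Inner Outer]
  take Leaf:  [Leaf Core object] + [Inner Beta Gamma Outer Core object] + [Outer Core object] + [Inner Outer]
  take Inner:  [Core object] + [Inner Beta Gamma Outer Core object] + [Outer Core object] + [Inner Outer]
  take Beta:  [Core object] + [Beta Gamma Outer Core object] + [Outer Core object] + [Outer]
  take Gamma:  [Core object] + [Gamma Outer Core object] + [Outer Core object] + [Outer]
  take Outer:  [Core object] + [Outer Core object] + [Outer Core object] + [Outer]
  take Core:  [Core object] + [Core object] + [Core object]
  take object:  [object] + [object] + [object]
MRO: Top Mixin3 Final Leaf Inner Beta Gamma Outer Core object
setup is defined in: Beta, Mixin3, Outer. First along the MRO is Mixin3.

Mixin3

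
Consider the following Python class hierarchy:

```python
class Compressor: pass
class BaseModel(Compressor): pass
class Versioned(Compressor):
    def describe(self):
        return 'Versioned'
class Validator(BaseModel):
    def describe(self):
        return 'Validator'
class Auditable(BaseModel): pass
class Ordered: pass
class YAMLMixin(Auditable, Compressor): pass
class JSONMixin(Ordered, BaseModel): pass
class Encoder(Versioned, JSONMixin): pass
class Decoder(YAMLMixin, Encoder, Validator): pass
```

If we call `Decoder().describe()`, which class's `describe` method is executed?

Versioned

L[Decoder] = Decoder + merge(L[YAMLMixin], L[Encoder], L[Validator], [YAMLMixin Encoder Validator])
  take YAMLMixin:  [YAMLMixin Auditable BaseModel Compressor object] + [Encoder Versioned JSONMixin Ordered BaseModel Compressor object] + [Validator BaseModel Compressor object] + [YAMLMixin Encoder Validator]
  take Auditable:  [Auditable BaseModel Compressor object] + [Encoder Versioned JSONMixin Ordered BaseModel Compressor object] + [Validator BaseModel Compressor object] + [Encoder Validator]
  take Encoder:  [BaseModel Compressor object] + [Encoder Versioned JSONMixin Ordered BaseModel Compressor object] + [Validator BaseModel Compressor object] + [Encoder Validator]
  take Versioned:  [BaseModel Compressor object] + [Versioned JSONMixin Ordered BaseModel Compressor object] + [Validator BaseModel Compressor object] + [Validator]
  take JSONMixin:  [BaseModel Compressor object] + [JSONMixin Ordered BaseModel Compressor object] + [Validator BaseModel Compressor object] + [Validator]
  take Ordered:  [BaseModel Compressor object] + [Ordered BaseModel Compressor object] + [Validator BaseModel Compressor object] + [Validator]
  take Validator:  [BaseModel Compressor object] + [BaseModel Compressor object] + [Validator BaseModel Compressor object] + [Validator]
  take BaseModel:  [BaseModel Compressor object] + [BaseModel Compressor object] + [BaseModel Compressor object]
  take Compressor:  [Compressor object] + [Compressor object] + [Compressor object]
  take object:  [object] + [object] + [object]
MRO: Decoder YAMLMixin Auditable Encoder Versioned JSONMixin Ordered Validator BaseModel Compressor object
describe is defined in: Validator, Versioned. First along the MRO is Versioned.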